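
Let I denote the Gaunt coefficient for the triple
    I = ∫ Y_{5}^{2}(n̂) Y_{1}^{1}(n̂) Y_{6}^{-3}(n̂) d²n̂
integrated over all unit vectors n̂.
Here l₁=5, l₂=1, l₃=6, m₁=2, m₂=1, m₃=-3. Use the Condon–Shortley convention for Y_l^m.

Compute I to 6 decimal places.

-0.245154

Checks pass: Σm=0; 12 even; l₃=6∈[4,6].
(2·5+1)(2·1+1)(2·6+1) = 429
Δ: 0! 10! 2! / 13! → 1/858
sum: t=0:+1/14400 = 1/14400
3j²(5 1 6; 0 0 0) = Δ·Π!·Σ² = 6/143  (sign +1)
sum: t=0:+1/60480 = 1/60480
3j²(5 1 6; 2 1 -3) = Δ·Π!·Σ² = 6/143  (sign -1)
combine: 4πI² = 429·6/143·6/143 = 108/143
take √, sign -1: I = -0.24515397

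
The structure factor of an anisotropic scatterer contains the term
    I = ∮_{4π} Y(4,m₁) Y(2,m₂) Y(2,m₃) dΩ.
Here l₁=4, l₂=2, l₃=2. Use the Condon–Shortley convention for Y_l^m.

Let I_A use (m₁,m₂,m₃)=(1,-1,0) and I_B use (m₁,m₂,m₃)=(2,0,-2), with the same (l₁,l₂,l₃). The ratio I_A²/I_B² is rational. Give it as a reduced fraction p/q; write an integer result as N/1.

2/1

Shared (l₁,l₂,l₃)=(4,2,2): N and (l;000)² cancel in I_A²/I_B².
A: Δ = 4!·4!·0!/9! = 1/630; Racah Σ t=1..1: t=1:−1/24 = -1/24; ⇒ 3j(4 2 2; 1 -1 0)² = 1/21, sgn -1
B: Δ = 4!·4!·0!/9! = 1/630; Racah Σ t=2..2: t=2:+1/96 = 1/96; ⇒ 3j(4 2 2; 2 0 -2)² = 1/42, sgn +1
I_A²/I_B² = (1/21)/(1/42) = 2/1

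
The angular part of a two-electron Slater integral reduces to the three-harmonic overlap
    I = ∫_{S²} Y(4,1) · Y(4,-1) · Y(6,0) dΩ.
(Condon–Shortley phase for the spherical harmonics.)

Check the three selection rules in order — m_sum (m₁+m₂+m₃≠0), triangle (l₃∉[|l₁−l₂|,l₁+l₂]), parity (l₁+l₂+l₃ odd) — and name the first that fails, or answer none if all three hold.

m₁+m₂+m₃ = 1 − 1 + 0 = 0  ✓
triangle: |4−4|=0 ≤ l₃=6 ≤ 4+4=8  ✓
parity: l₁+l₂+l₃ = 14 is even  ✓

none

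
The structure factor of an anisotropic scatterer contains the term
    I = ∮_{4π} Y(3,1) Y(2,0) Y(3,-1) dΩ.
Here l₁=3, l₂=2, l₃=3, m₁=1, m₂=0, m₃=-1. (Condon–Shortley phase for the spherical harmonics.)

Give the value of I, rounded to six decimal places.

Checks pass: Σm=0; 8 even; l₃=3∈[1,5].
(2·3+1)(2·2+1)(2·3+1) = 245
Δ: 2! 4! 2! / 9! → 1/3780
sum: t=0:+1/24 t=1:−1/4 t=2:+1/24 = -1/6
3j²(3 2 3; 0 0 0) = Δ·Π!·Σ² = 4/105  (sign +1)
sum: t=0:+1/16 t=1:−1/6 t=2:+1/96 = -3/32
3j²(3 2 3; 1 0 -1) = Δ·Π!·Σ² = 3/140  (sign -1)
combine: 4πI² = 245·4/105·3/140 = 1/5
take √, sign -1: I = -0.12615663

-0.126157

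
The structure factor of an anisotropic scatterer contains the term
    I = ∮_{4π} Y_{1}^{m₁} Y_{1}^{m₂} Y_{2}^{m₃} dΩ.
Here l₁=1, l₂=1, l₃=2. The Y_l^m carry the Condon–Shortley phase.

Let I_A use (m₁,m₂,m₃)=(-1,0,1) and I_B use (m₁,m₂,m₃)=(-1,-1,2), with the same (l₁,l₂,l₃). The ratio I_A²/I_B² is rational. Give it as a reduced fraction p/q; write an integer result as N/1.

1/2

l's match ⇒ only the (l;m) 3-j factors differ between A and B.
A: triangle coeff Δ(1,1,2) = 1/30; Σ_t [0,0]: t=0:+1/2 = 1/2; (3j)²=1/10 [(1 1 2; -1 0 1)], sign=-1
B: triangle coeff Δ(1,1,2) = 1/30; Σ_t [0,0]: t=0:+1/4 = 1/4; (3j)²=1/5 [(1 1 2; -1 -1 2)], sign=+1
I_A²/I_B² = (1/10)/(1/5) = 1/2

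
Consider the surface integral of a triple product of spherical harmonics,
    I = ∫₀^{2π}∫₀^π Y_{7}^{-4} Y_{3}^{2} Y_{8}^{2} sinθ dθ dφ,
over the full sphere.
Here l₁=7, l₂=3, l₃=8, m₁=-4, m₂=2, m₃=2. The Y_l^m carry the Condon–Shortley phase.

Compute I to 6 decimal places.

-0.160034

Rules hold: Σm=0, L=18 even, 4≤8≤10.
N = 15·7·17 = 1785
Δ = 2!·12!·4!/19! = 1/5290740
Racah Σ t=0..2: t=0:+1/7257600 t=1:−1/2073600 t=2:+1/7257600 = -1/4838400
⇒ 3j(7 3 8; 0 0 0)² = 252/20995, sgn -1
Racah Σ t=1..2: t=1:−1/174182400 t=2:+1/26127360 = 17/522547200
⇒ 3j(7 3 8; -4 2 2)² = 935/62244, sgn +1
4πI² = N·(3j₀)²·(3jₘ)² = 19635/61009
I = -1·√(0.321838/4π) = -0.16003448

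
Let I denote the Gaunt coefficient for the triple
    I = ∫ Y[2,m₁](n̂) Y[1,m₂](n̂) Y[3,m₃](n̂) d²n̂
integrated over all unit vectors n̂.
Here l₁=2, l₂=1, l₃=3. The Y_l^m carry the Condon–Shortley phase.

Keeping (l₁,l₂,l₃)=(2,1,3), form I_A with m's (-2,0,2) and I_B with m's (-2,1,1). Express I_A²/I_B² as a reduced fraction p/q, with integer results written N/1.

5/1

Shared (l₁,l₂,l₃)=(2,1,3): N and (l;000)² cancel in I_A²/I_B².
A: Δ = 0!·4!·2!/7! = 1/105; Racah Σ t=0..0: t=0:+1/24 = 1/24; ⇒ 3j(2 1 3; -2 0 2)² = 1/21, sgn -1
B: Δ = 0!·4!·2!/7! = 1/105; Racah Σ t=0..0: t=0:+1/48 = 1/48; ⇒ 3j(2 1 3; -2 1 1)² = 1/105, sgn +1
I_A²/I_B² = (1/21)/(1/105) = 5/1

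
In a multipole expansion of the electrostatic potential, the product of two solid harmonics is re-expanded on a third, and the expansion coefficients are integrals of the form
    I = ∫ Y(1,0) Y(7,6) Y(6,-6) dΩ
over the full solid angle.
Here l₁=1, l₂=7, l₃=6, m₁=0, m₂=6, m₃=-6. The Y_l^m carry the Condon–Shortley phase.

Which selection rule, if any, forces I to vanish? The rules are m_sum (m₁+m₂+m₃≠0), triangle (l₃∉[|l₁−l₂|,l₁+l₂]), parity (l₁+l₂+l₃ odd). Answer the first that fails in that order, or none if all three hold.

none

azimuthal sum: 0 + 6 − 6 = 0  ✓
6 ≤ 6 ≤ 8 (triangle on l)  ✓
L = 1 + 7 + 6 = 14 (even)  ✓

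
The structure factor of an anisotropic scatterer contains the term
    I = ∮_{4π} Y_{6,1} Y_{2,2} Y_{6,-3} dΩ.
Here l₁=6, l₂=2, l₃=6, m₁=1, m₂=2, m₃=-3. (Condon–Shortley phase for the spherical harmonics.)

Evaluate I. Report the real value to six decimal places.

0.177674

Checks pass: Σm=0; 14 even; l₃=6∈[4,8].
(2·6+1)(2·2+1)(2·6+1) = 845
Δ: 2! 10! 2! / 15! → 1/90090
sum: t=0:+1/69120 t=1:−1/14400 t=2:+1/69120 = -7/172800
3j²(6 2 6; 0 0 0) = Δ·Π!·Σ² = 14/715  (sign -1)
sum: t=2:+1/120960 = 1/120960
3j²(6 2 6; 1 2 -3) = Δ·Π!·Σ² = 24/1001  (sign -1)
combine: 4πI² = 845·14/715·24/1001 = 48/121
take √, sign +1: I = 0.17767364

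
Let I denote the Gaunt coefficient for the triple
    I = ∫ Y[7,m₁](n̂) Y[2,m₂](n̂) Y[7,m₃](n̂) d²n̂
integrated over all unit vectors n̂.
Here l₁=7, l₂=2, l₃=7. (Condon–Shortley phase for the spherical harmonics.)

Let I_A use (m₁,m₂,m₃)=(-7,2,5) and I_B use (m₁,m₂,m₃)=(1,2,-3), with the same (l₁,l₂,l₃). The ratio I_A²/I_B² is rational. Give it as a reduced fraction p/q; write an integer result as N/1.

Same 7,2,7: normalisation and zero-m 3j drop out of the ratio.
A: Δ: 2! 12! 2! / 17! → 1/185640; sum: t=2:+1/1916006400 = 1/1916006400; 3j²(7 2 7; -7 2 5) = Δ·Π!·Σ² = 1/340  (sign +1)
B: Δ: 2! 12! 2! / 17! → 1/185640; sum: t=2:+1/3870720 = 1/3870720; 3j²(7 2 7; 1 2 -3) = Δ·Π!·Σ² = 135/6188  (sign +1)
I_A²/I_B² = (1/340)/(135/6188) = 91/675

91/675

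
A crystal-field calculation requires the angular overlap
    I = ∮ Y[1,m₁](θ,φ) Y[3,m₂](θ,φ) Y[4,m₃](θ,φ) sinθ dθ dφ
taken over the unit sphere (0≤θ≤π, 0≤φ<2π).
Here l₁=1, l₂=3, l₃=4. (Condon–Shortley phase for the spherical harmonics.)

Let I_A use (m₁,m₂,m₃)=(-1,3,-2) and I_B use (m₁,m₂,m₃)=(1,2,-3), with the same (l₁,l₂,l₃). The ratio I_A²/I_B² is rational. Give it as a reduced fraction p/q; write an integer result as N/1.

Same 1,3,4: normalisation and zero-m 3j drop out of the ratio.
A: Δ: 0! 2! 6! / 9! → 1/252; sum: t=0:+1/1440 = 1/1440; 3j²(1 3 4; -1 3 -2) = Δ·Π!·Σ² = 1/252  (sign +1)
B: Δ: 0! 2! 6! / 9! → 1/252; sum: t=0:+1/240 = 1/240; 3j²(1 3 4; 1 2 -3) = Δ·Π!·Σ² = 1/12  (sign -1)
I_A²/I_B² = (1/252)/(1/12) = 1/21

1/21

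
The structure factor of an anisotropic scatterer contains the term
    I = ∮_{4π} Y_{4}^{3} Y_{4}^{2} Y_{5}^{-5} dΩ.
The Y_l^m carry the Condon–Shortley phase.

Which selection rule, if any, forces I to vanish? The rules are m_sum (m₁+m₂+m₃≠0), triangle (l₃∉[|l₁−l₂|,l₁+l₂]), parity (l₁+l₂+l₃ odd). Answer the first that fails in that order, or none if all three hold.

parity

Σmᵢ = 0  ✓
l₃∈[|l₁−l₂|,l₁+l₂]=[0,8], have l₃=5  ✓
Σlᵢ = 13 ⇒ odd  ✗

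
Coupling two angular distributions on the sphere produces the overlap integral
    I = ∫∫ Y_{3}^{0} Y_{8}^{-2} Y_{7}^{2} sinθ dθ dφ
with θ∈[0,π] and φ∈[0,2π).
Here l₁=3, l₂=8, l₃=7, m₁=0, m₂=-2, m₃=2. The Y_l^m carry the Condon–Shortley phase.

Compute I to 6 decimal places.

Checks pass: Σm=0; 18 even; l₃=7∈[5,11].
(2·3+1)(2·8+1)(2·7+1) = 1785
Δ: 4! 2! 12! / 19! → 1/5290740
sum: t=1:−1/7257600 t=2:+1/2073600 t=3:−1/7257600 = 1/4838400
3j²(3 8 7; 0 0 0) = Δ·Π!·Σ² = 252/20995  (sign -1)
sum: t=1:−1/7257600 t=2:+1/3870720 t=3:−1/26127360 = 43/522547200
3j²(3 8 7; 0 -2 2) = Δ·Π!·Σ² = 1849/352716  (sign -1)
combine: 4πI² = 1785·252/20995·1849/352716 = 116487/1037153
take √, sign +1: I = 0.09453930

0.094539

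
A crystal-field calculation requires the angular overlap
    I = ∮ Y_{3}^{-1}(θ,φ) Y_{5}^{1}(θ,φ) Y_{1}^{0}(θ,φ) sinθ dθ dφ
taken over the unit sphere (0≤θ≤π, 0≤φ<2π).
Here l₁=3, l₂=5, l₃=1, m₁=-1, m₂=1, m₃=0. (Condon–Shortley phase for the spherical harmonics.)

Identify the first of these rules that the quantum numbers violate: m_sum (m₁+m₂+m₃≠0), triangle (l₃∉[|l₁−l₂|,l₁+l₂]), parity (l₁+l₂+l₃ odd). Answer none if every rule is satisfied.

azimuthal sum: -1 + 1 + 0 = 0  ✓
2 ≤ 1 ≤ 8 (triangle on l)  ✗
L = 3 + 5 + 1 = 9 (odd)

triangle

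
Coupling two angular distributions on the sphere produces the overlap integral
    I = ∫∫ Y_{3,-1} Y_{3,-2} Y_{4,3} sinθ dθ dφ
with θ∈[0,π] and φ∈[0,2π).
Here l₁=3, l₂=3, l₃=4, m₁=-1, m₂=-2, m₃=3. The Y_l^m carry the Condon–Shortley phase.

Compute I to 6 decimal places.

m-sum 0 ✓  L=10 even ✓  0≤4≤6 ✓
Π(2lᵢ+1) = 7×7×9 = 441
triangle coeff Δ(3,3,4) = 1/34650
Σ_t [0,2]: t=0:+1/72 t=1:−1/16 t=2:+1/72 = -5/144
(3j)²=2/77 [(3 3 4; 0 0 0)], sign=-1
Σ_t [0,1]: t=0:+1/288 t=1:−1/144 = -1/288
(3j)²=1/99 [(3 3 4; -1 -2 3)], sign=+1
⇒ 4πI² = 14/121
I = (-1)√(14/121/(4π)) = -0.09595473

-0.095955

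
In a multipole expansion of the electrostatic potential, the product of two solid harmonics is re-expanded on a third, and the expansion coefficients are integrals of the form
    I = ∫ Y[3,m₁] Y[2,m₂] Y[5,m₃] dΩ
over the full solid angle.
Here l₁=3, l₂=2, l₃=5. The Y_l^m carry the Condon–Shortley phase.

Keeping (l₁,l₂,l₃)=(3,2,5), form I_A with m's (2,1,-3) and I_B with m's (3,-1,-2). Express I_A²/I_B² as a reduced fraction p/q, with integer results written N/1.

l's match ⇒ only the (l;m) 3-j factors differ between A and B.
A: triangle coeff Δ(3,2,5) = 1/2310; Σ_t [0,0]: t=0:+1/720 = 1/720; (3j)²=8/165 [(3 2 5; 2 1 -3)], sign=+1
B: triangle coeff Δ(3,2,5) = 1/2310; Σ_t [0,0]: t=0:+1/4320 = 1/4320; (3j)²=1/330 [(3 2 5; 3 -1 -2)], sign=-1
I_A²/I_B² = (8/165)/(1/330) = 16/1

16/1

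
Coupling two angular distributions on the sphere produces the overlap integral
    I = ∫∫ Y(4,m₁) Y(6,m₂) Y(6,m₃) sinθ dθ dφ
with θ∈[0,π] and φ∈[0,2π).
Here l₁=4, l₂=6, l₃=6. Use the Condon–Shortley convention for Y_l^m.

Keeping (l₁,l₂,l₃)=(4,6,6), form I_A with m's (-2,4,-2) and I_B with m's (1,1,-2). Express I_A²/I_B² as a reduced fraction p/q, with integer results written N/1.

1587/5618

Shared (l₁,l₂,l₃)=(4,6,6): N and (l;000)² cancel in I_A²/I_B².
A: Δ = 4!·4!·8!/17! = 1/15315300; Racah Σ t=2..4: t=2:+1/3870720 t=3:−1/181440 t=4:+1/138240 = 23/11612160; ⇒ 3j(4 6 6; -2 4 -2)² = 529/204204, sgn +1
B: Δ = 4!·4!·8!/17! = 1/15315300; Racah Σ t=0..3: t=0:+1/725760 t=1:−1/34560 t=2:+1/17280 t=3:−1/82944 = 53/2903040; ⇒ 3j(4 6 6; 1 1 -2)² = 2809/306306, sgn +1
I_A²/I_B² = (529/204204)/(2809/306306) = 1587/5618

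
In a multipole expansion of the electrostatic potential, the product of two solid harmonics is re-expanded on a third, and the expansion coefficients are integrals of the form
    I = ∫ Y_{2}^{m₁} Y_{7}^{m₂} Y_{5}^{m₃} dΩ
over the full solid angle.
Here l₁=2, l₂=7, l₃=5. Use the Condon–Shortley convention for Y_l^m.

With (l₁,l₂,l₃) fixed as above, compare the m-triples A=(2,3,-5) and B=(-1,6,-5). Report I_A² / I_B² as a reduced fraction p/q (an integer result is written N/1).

Shared (l₁,l₂,l₃)=(2,7,5): N and (l;000)² cancel in I_A²/I_B².
A: Δ = 4!·0!·10!/15! = 1/15015; Racah Σ t=0..0: t=0:+1/87091200 = 1/87091200; ⇒ 3j(2 7 5; 2 3 -5)² = 1/15015, sgn +1
B: Δ = 4!·0!·10!/15! = 1/15015; Racah Σ t=3..3: t=3:−1/21772800 = -1/21772800; ⇒ 3j(2 7 5; -1 6 -5)² = 2/105, sgn -1
I_A²/I_B² = (1/15015)/(2/105) = 1/286

1/286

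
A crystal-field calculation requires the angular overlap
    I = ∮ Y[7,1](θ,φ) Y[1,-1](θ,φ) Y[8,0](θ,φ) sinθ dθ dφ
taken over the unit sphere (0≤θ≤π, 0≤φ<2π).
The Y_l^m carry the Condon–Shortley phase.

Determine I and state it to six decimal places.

0.161907

Checks pass: Σm=0; 16 even; l₃=8∈[6,8].
(2·7+1)(2·1+1)(2·8+1) = 765
Δ: 0! 14! 2! / 17! → 1/2040
sum: t=0:+1/25401600 = 1/25401600
3j²(7 1 8; 0 0 0) = Δ·Π!·Σ² = 8/255  (sign +1)
sum: t=0:+1/58060800 = 1/58060800
3j²(7 1 8; 1 -1 0) = Δ·Π!·Σ² = 7/510  (sign +1)
combine: 4πI² = 765·8/255·7/510 = 28/85
take √, sign +1: I = 0.16190663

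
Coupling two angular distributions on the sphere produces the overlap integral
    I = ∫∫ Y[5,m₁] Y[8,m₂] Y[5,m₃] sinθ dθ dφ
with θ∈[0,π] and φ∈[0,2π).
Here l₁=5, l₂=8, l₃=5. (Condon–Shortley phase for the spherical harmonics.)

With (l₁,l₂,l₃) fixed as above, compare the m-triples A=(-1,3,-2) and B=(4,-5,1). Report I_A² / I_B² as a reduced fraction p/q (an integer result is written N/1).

l's match ⇒ only the (l;m) 3-j factors differ between A and B.
A: triangle coeff Δ(5,8,5) = 1/37413090; Σ_t [4,6]: t=4:+1/5806080 t=5:−1/1036800 t=6:+1/2073600 = -1/3225600; (3j)²=27/4199 [(5 8 5; -1 3 -2)], sign=+1
B: triangle coeff Δ(5,8,5) = 1/37413090; Σ_t [0,1]: t=0:+1/29030400 t=1:−1/14515200 = -1/29030400; (3j)²=12/1615 [(5 8 5; 4 -5 1)], sign=-1
I_A²/I_B² = (27/4199)/(12/1615) = 45/52

45/52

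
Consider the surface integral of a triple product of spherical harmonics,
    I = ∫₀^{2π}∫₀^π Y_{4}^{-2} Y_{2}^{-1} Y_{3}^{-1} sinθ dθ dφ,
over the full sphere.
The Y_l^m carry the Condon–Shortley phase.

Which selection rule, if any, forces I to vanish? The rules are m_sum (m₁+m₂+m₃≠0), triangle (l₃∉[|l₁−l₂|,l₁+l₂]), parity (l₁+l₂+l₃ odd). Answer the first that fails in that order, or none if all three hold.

m_sum

m₁+m₂+m₃ = -2 − 1 − 1 = -4  ✗
triangle: |4−2|=2 ≤ l₃=3 ≤ 4+2=6
parity: l₁+l₂+l₃ = 9 is odd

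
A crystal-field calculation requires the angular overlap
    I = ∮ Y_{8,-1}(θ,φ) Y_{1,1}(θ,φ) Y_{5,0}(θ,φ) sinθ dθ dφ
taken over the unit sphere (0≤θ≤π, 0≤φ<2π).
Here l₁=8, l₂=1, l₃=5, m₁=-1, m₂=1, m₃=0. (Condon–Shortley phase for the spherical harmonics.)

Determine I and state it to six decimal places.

0.000000

l₃=5 ∉ [7,9] — triangle fails ⇒ I = 0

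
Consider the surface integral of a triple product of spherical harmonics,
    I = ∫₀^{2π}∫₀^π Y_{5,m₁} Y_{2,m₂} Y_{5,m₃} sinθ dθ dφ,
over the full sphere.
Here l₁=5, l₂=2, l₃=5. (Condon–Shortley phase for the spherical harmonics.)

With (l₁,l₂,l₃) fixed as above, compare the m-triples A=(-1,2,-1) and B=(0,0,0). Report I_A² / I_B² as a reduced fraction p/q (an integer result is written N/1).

l's match ⇒ only the (l;m) 3-j factors differ between A and B.
A: triangle coeff Δ(5,2,5) = 1/38610; Σ_t [2,2]: t=2:+1/2304 = 1/2304; (3j)²=5/143 [(5 2 5; -1 2 -1)], sign=+1
B: triangle coeff Δ(5,2,5) = 1/38610; Σ_t [0,2]: t=0:+1/2880 t=1:−1/576 t=2:+1/2880 = -1/960; (3j)²=10/429 [(5 2 5; 0 0 0)], sign=+1
I_A²/I_B² = (5/143)/(10/429) = 3/2

3/2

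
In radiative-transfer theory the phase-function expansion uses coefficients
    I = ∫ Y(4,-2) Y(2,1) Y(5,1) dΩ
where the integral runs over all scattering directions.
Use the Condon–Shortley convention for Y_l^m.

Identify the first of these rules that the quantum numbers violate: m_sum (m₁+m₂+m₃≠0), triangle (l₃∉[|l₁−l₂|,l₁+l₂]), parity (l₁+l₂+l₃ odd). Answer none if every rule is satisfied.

m₁+m₂+m₃ = -2 + 1 + 1 = 0  ✓
triangle: |4−2|=2 ≤ l₃=5 ≤ 4+2=6  ✓
parity: l₁+l₂+l₃ = 11 is odd  ✗

parity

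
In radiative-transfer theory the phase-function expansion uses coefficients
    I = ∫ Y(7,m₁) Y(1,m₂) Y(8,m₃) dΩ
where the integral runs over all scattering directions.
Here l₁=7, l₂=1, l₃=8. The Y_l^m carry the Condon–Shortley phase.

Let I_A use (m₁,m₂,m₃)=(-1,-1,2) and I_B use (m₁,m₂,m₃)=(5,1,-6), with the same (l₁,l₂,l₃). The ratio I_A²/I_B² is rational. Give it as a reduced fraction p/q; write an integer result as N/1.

45/91

Shared (l₁,l₂,l₃)=(7,1,8): N and (l;000)² cancel in I_A²/I_B².
A: Δ = 0!·14!·2!/17! = 1/2040; Racah Σ t=0..0: t=0:+1/58060800 = 1/58060800; ⇒ 3j(7 1 8; -1 -1 2)² = 3/136, sgn +1
B: Δ = 0!·14!·2!/17! = 1/2040; Racah Σ t=0..0: t=0:+1/1916006400 = 1/1916006400; ⇒ 3j(7 1 8; 5 1 -6)² = 91/2040, sgn +1
I_A²/I_B² = (3/136)/(91/2040) = 45/91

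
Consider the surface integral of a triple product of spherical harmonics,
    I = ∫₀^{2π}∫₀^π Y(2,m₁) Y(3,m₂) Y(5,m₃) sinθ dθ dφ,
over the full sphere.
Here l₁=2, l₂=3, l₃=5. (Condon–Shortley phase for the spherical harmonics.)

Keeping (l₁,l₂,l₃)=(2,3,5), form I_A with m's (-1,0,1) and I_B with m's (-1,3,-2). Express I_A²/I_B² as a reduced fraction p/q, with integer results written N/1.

80/7

Same 2,3,5: normalisation and zero-m 3j drop out of the ratio.
A: Δ: 0! 4! 6! / 11! → 1/2310; sum: t=0:+1/216 = 1/216; 3j²(2 3 5; -1 0 1) = Δ·Π!·Σ² = 8/231  (sign +1)
B: Δ: 0! 4! 6! / 11! → 1/2310; sum: t=0:+1/4320 = 1/4320; 3j²(2 3 5; -1 3 -2) = Δ·Π!·Σ² = 1/330  (sign -1)
I_A²/I_B² = (8/231)/(1/330) = 80/7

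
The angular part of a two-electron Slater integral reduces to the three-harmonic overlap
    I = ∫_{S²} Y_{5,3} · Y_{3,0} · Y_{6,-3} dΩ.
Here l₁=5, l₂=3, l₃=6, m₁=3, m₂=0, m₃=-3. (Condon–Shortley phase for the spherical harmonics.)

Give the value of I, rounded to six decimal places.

0.036034

Checks pass: Σm=0; 14 even; l₃=6∈[2,8].
(2·5+1)(2·3+1)(2·6+1) = 1001
Δ: 2! 8! 4! / 15! → 1/675675
sum: t=0:+1/8640 t=1:−1/2304 t=2:+1/8640 = -7/34560
3j²(5 3 6; 0 0 0) = Δ·Π!·Σ² = 7/429  (sign -1)
sum: t=0:+1/17280 t=1:−1/20160 t=2:+1/483840 = 1/96768
3j²(5 3 6; 3 0 -3) = Δ·Π!·Σ² = 1/1001  (sign -1)
combine: 4πI² = 1001·7/429·1/1001 = 7/429
take √, sign +1: I = 0.03603425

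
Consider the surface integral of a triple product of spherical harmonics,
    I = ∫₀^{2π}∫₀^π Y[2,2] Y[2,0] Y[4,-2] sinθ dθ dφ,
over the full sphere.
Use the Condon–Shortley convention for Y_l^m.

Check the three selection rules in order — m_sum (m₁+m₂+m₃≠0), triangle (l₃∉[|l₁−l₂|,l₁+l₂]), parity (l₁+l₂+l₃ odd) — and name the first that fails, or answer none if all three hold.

none

m₁+m₂+m₃ = 2 + 0 − 2 = 0  ✓
triangle: |2−2|=0 ≤ l₃=4 ≤ 2+2=4  ✓
parity: l₁+l₂+l₃ = 8 is even  ✓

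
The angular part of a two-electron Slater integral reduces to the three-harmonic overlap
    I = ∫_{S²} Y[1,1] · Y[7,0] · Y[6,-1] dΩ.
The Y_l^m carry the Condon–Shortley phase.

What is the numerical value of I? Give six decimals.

0.160342

Checks pass: Σm=0; 14 even; l₃=6∈[6,8].
(2·1+1)(2·7+1)(2·6+1) = 585
Δ: 2! 0! 12! / 15! → 1/1365
sum: t=1:−1/518400 = -1/518400
3j²(1 7 6; 0 0 0) = Δ·Π!·Σ² = 7/195  (sign -1)
sum: t=0:+1/1209600 = 1/1209600
3j²(1 7 6; 1 0 -1) = Δ·Π!·Σ² = 1/65  (sign -1)
combine: 4πI² = 585·7/195·1/65 = 21/65
take √, sign +1: I = 0.16034227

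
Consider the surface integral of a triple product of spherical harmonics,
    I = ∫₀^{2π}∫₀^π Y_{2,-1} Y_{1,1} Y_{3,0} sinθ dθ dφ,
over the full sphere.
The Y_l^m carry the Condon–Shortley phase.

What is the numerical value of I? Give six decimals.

0.143048

Rules hold: Σm=0, L=6 even, 1≤3≤3.
N = 5·3·7 = 105
Δ = 0!·4!·2!/7! = 1/105
Racah Σ t=0..0: t=0:+1/4 = 1/4
⇒ 3j(2 1 3; 0 0 0)² = 3/35, sgn -1
Racah Σ t=0..0: t=0:+1/12 = 1/12
⇒ 3j(2 1 3; -1 1 0)² = 1/35, sgn -1
4πI² = N·(3j₀)²·(3jₘ)² = 9/35
I = +1·√(0.257143/4π) = 0.14304817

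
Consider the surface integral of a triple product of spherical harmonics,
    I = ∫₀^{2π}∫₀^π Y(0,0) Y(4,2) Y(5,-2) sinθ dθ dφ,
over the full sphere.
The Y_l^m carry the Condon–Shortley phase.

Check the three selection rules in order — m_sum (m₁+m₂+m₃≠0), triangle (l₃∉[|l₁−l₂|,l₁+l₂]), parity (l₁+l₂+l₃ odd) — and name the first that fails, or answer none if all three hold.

Σmᵢ = 0  ✓
l₃∈[|l₁−l₂|,l₁+l₂]=[4,4], have l₃=5  ✗
Σlᵢ = 9 ⇒ odd

triangle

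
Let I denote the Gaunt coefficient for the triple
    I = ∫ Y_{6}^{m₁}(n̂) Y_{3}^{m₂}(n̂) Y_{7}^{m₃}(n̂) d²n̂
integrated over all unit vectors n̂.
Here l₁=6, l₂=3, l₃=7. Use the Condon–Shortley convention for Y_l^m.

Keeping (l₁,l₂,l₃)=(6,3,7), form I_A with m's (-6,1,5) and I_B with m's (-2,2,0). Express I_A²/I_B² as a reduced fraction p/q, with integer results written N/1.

3267/4375

l's match ⇒ only the (l;m) 3-j factors differ between A and B.
A: triangle coeff Δ(6,3,7) = 1/2042040; Σ_t [2,2]: t=2:+1/29030400 = 1/29030400; (3j)²=99/7735 [(6 3 7; -6 1 5)], sign=+1
B: triangle coeff Δ(6,3,7) = 1/2042040; Σ_t [1,2]: t=1:−1/725760 t=2:+1/207360 = 1/290304; (3j)²=125/7293 [(6 3 7; -2 2 0)], sign=-1
I_A²/I_B² = (99/7735)/(125/7293) = 3267/4375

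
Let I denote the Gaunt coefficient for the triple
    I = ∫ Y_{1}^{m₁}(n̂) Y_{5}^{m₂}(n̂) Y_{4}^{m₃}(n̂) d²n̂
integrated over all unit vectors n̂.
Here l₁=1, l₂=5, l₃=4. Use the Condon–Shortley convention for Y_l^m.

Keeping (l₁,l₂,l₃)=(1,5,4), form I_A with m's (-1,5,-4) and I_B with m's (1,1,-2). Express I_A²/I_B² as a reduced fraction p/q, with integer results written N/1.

15/2

l's match ⇒ only the (l;m) 3-j factors differ between A and B.
A: triangle coeff Δ(1,5,4) = 1/495; Σ_t [2,2]: t=2:+1/80640 = 1/80640; (3j)²=1/11 [(1 5 4; -1 5 -4)], sign=+1
B: triangle coeff Δ(1,5,4) = 1/495; Σ_t [0,0]: t=0:+1/2880 = 1/2880; (3j)²=2/165 [(1 5 4; 1 1 -2)], sign=+1
I_A²/I_B² = (1/11)/(2/165) = 15/2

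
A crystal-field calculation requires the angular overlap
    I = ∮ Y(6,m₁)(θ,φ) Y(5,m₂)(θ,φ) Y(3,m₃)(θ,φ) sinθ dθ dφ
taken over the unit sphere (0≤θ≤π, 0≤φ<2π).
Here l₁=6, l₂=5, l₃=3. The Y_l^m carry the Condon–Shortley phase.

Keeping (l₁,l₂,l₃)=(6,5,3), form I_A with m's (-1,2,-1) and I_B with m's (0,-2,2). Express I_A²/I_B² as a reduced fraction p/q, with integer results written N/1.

5/21

Same 6,5,3: normalisation and zero-m 3j drop out of the ratio.
A: Δ: 8! 4! 2! / 15! → 1/675675; sum: t=5:−1/5760 t=6:+1/8640 t=7:−1/241920 = -1/16128; 3j²(6 5 3; -1 2 -1) = Δ·Π!·Σ² = 5/1001  (sign -1)
B: Δ: 8! 4! 2! / 15! → 1/675675; sum: t=2:+1/34560 t=3:−1/8640 = -1/11520; 3j²(6 5 3; 0 -2 2) = Δ·Π!·Σ² = 3/143  (sign +1)
I_A²/I_B² = (5/1001)/(3/143) = 5/21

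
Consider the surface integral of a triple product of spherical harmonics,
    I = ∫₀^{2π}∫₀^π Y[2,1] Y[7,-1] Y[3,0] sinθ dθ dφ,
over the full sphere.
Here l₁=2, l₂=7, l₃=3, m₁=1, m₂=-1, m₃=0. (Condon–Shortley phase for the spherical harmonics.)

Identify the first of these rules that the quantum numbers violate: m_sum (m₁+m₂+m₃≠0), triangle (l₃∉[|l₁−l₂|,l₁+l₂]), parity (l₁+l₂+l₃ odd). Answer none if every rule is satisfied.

triangle

m₁+m₂+m₃ = 1 − 1 + 0 = 0  ✓
triangle: |2−7|=5 ≤ l₃=3 ≤ 2+7=9  ✗
parity: l₁+l₂+l₃ = 12 is even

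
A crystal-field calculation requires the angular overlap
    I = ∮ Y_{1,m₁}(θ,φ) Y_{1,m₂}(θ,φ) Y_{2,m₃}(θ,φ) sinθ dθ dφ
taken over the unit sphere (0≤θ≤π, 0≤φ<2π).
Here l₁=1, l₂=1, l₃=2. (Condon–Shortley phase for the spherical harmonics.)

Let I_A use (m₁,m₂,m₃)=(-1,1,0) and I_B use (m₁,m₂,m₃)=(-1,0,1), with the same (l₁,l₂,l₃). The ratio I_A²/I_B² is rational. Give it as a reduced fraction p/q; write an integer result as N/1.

Same 1,1,2: normalisation and zero-m 3j drop out of the ratio.
A: Δ: 0! 2! 2! / 5! → 1/30; sum: t=0:+1/4 = 1/4; 3j²(1 1 2; -1 1 0) = Δ·Π!·Σ² = 1/30  (sign +1)
B: Δ: 0! 2! 2! / 5! → 1/30; sum: t=0:+1/2 = 1/2; 3j²(1 1 2; -1 0 1) = Δ·Π!·Σ² = 1/10  (sign -1)
I_A²/I_B² = (1/30)/(1/10) = 1/3

1/3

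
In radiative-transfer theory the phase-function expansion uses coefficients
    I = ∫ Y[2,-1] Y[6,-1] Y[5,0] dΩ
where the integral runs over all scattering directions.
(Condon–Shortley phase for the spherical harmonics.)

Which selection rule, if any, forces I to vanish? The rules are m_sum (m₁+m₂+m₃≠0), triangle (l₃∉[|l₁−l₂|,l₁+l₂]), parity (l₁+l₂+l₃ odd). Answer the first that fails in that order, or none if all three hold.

m_sum

Σmᵢ = -2  ✗
l₃∈[|l₁−l₂|,l₁+l₂]=[4,8], have l₃=5
Σlᵢ = 13 ⇒ odd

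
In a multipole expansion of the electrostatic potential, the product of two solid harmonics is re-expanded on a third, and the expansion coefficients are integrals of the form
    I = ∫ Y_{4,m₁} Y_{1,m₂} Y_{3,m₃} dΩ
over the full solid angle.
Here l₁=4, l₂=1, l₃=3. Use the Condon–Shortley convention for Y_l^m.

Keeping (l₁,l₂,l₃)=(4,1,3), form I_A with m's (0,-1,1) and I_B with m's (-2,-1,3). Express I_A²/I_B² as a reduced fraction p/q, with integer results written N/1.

Shared (l₁,l₂,l₃)=(4,1,3): N and (l;000)² cancel in I_A²/I_B².
A: Δ = 2!·6!·0!/9! = 1/252; Racah Σ t=0..0: t=0:+1/96 = 1/96; ⇒ 3j(4 1 3; 0 -1 1)² = 1/42, sgn +1
B: Δ = 2!·6!·0!/9! = 1/252; Racah Σ t=0..0: t=0:+1/1440 = 1/1440; ⇒ 3j(4 1 3; -2 -1 3)² = 1/252, sgn +1
I_A²/I_B² = (1/42)/(1/252) = 6/1

6/1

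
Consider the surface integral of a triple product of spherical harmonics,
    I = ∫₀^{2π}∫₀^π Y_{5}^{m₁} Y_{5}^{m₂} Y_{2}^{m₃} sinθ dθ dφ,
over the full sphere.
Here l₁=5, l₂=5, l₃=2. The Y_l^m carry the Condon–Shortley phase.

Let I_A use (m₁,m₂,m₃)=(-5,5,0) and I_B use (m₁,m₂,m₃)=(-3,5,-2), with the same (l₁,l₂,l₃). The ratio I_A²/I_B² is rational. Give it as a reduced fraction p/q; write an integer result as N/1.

15/2

Shared (l₁,l₂,l₃)=(5,5,2): N and (l;000)² cancel in I_A²/I_B².
A: Δ = 8!·2!·2!/13! = 1/38610; Racah Σ t=8..8: t=8:+1/161280 = 1/161280; ⇒ 3j(5 5 2; -5 5 0)² = 15/286, sgn +1
B: Δ = 8!·2!·2!/13! = 1/38610; Racah Σ t=8..8: t=8:+1/161280 = 1/161280; ⇒ 3j(5 5 2; -3 5 -2)² = 1/143, sgn +1
I_A²/I_B² = (15/286)/(1/143) = 15/2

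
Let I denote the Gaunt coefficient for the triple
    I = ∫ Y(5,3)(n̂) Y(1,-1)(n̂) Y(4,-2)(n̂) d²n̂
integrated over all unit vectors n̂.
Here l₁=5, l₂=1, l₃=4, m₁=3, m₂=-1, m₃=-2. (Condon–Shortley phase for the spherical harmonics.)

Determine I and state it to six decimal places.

-0.259847

Rules hold: Σm=0, L=10 even, 4≤4≤6.
N = 11·3·9 = 297
Δ = 2!·8!·0!/11! = 1/495
Racah Σ t=1..1: t=1:−1/576 = -1/576
⇒ 3j(5 1 4; 0 0 0)² = 5/99, sgn -1
Racah Σ t=0..0: t=0:+1/2880 = 1/2880
⇒ 3j(5 1 4; 3 -1 -2)² = 28/495, sgn +1
4πI² = N·(3j₀)²·(3jₘ)² = 28/33
I = -1·√(0.848485/4π) = -0.25984664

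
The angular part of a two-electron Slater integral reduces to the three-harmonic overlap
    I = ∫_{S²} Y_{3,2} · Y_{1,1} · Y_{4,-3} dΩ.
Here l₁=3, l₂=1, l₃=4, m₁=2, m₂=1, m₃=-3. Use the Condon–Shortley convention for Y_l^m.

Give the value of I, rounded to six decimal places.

-0.282095

Rules hold: Σm=0, L=8 even, 2≤4≤4.
N = 7·3·9 = 189
Δ = 0!·6!·2!/9! = 1/252
Racah Σ t=0..0: t=0:+1/36 = 1/36
⇒ 3j(3 1 4; 0 0 0)² = 4/63, sgn +1
Racah Σ t=0..0: t=0:+1/240 = 1/240
⇒ 3j(3 1 4; 2 1 -3)² = 1/12, sgn -1
4πI² = N·(3j₀)²·(3jₘ)² = 1/1
I = -1·√(1/4π) = -0.28209479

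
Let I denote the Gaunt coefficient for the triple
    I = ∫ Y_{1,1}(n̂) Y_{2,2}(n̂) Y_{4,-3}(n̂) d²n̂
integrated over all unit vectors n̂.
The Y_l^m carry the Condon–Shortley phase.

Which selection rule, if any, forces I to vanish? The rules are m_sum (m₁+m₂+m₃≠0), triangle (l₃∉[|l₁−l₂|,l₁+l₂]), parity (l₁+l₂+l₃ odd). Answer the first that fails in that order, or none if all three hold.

azimuthal sum: 1 + 2 − 3 = 0  ✓
1 ≤ 4 ≤ 3 (triangle on l)  ✗
L = 1 + 2 + 4 = 7 (odd)

triangle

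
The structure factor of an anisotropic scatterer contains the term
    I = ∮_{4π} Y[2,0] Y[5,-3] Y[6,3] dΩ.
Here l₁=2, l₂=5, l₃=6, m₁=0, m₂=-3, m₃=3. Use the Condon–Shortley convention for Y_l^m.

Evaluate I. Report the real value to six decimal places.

0.000000

Σlᵢ=13 odd — θ-integrand is odd under cosθ→−cosθ; I=0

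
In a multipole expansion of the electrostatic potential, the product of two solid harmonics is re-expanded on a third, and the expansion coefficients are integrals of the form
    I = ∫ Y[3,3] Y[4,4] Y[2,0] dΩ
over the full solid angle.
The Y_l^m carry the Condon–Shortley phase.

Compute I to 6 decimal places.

Σmᵢ = 7 ≠ 0, so the φ-integral vanishes; I = 0

0.000000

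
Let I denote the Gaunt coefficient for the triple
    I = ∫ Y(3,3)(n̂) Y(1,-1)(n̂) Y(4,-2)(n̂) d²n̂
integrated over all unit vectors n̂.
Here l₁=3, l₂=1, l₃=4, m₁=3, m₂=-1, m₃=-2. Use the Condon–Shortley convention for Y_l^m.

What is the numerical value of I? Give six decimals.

Rules hold: Σm=0, L=8 even, 2≤4≤4.
N = 7·3·9 = 189
Δ = 0!·6!·2!/9! = 1/252
Racah Σ t=0..0: t=0:+1/36 = 1/36
⇒ 3j(3 1 4; 0 0 0)² = 4/63, sgn +1
Racah Σ t=0..0: t=0:+1/1440 = 1/1440
⇒ 3j(3 1 4; 3 -1 -2)² = 1/252, sgn +1
4πI² = N·(3j₀)²·(3jₘ)² = 1/21
I = +1·√(0.047619/4π) = 0.06155813

0.061558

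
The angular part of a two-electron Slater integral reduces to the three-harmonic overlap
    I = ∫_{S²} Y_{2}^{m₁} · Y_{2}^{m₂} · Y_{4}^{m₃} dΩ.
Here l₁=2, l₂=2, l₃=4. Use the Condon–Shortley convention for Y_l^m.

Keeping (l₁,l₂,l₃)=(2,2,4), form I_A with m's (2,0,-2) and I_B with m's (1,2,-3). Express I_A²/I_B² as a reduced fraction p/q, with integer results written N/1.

3/7

Same 2,2,4: normalisation and zero-m 3j drop out of the ratio.
A: Δ: 0! 4! 4! / 9! → 1/630; sum: t=0:+1/96 = 1/96; 3j²(2 2 4; 2 0 -2) = Δ·Π!·Σ² = 1/42  (sign +1)
B: Δ: 0! 4! 4! / 9! → 1/630; sum: t=0:+1/144 = 1/144; 3j²(2 2 4; 1 2 -3) = Δ·Π!·Σ² = 1/18  (sign -1)
I_A²/I_B² = (1/42)/(1/18) = 3/7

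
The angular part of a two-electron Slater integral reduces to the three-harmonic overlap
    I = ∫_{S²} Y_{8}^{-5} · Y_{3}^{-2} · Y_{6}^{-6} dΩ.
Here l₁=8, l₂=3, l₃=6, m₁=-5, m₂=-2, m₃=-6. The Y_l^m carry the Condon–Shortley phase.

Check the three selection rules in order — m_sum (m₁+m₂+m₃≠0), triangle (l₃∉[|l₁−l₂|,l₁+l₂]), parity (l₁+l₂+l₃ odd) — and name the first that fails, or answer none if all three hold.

m_sum

Σmᵢ = -13  ✗
l₃∈[|l₁−l₂|,l₁+l₂]=[5,11], have l₃=6
Σlᵢ = 17 ⇒ odd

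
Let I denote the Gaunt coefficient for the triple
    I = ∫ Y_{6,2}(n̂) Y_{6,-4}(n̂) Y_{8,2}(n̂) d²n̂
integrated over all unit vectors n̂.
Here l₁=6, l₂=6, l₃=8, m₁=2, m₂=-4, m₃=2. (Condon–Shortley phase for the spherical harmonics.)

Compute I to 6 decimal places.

0.042431

m-sum 0 ✓  L=20 even ✓  0≤8≤12 ✓
Π(2lᵢ+1) = 13×13×17 = 2873
triangle coeff Δ(6,6,8) = 1/1309458150
Σ_t [0,4]: t=0:+1/49766400 t=1:−1/3110400 t=2:+1/1327104 t=3:−1/3110400 t=4:+1/49766400 = 1/6635520
(3j)²=350/46189 [(6 6 8; 0 0 0)], sign=+1
Σ_t [0,2]: t=0:+1/19906560 t=1:−1/21772800 t=2:+1/232243200 = 1/116121600
(3j)²=48/46189 [(6 6 8; 2 -4 2)], sign=+1
⇒ 4πI² = 16800/742577
I = (+1)√(16800/742577/(4π)) = 0.04243058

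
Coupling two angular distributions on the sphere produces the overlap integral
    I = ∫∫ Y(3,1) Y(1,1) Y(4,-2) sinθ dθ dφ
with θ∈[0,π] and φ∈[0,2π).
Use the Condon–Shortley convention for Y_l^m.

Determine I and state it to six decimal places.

0.238414

m-sum 0 ✓  L=8 even ✓  2≤4≤4 ✓
Π(2lᵢ+1) = 7×3×9 = 189
triangle coeff Δ(3,1,4) = 1/252
Σ_t [0,0]: t=0:+1/36 = 1/36
(3j)²=4/63 [(3 1 4; 0 0 0)], sign=+1
Σ_t [0,0]: t=0:+1/96 = 1/96
(3j)²=5/84 [(3 1 4; 1 1 -2)], sign=+1
⇒ 4πI² = 5/7
I = (+1)√(5/7/(4π)) = 0.23841361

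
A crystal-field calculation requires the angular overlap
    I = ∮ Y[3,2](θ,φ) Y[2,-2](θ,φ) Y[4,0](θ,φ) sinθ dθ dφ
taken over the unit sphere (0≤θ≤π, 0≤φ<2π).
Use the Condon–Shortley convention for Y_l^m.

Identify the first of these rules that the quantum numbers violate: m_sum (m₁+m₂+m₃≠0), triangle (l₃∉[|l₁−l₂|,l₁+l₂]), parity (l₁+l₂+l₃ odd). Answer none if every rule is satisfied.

Σmᵢ = 0  ✓
l₃∈[|l₁−l₂|,l₁+l₂]=[1,5], have l₃=4  ✓
Σlᵢ = 9 ⇒ odd  ✗

parity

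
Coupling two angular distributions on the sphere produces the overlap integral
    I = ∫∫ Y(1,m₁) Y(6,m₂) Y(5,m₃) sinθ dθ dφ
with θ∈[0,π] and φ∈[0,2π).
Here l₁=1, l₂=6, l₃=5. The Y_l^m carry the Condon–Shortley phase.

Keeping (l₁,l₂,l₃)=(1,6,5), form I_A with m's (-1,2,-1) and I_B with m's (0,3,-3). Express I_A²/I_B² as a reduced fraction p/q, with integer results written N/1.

l's match ⇒ only the (l;m) 3-j factors differ between A and B.
A: triangle coeff Δ(1,6,5) = 1/858; Σ_t [2,2]: t=2:+1/34560 = 1/34560; (3j)²=14/429 [(1 6 5; -1 2 -1)], sign=+1
B: triangle coeff Δ(1,6,5) = 1/858; Σ_t [1,1]: t=1:−1/80640 = -1/80640; (3j)²=9/286 [(1 6 5; 0 3 -3)], sign=-1
I_A²/I_B² = (14/429)/(9/286) = 28/27

28/27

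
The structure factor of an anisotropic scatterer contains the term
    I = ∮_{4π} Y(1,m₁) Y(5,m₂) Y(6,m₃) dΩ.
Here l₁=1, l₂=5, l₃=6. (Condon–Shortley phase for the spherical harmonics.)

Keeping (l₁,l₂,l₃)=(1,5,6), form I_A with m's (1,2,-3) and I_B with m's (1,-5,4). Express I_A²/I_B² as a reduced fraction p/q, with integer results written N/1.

Shared (l₁,l₂,l₃)=(1,5,6): N and (l;000)² cancel in I_A²/I_B².
A: Δ = 0!·2!·10!/13! = 1/858; Racah Σ t=0..0: t=0:+1/60480 = 1/60480; ⇒ 3j(1 5 6; 1 2 -3)² = 6/143, sgn -1
B: Δ = 0!·2!·10!/13! = 1/858; Racah Σ t=0..0: t=0:+1/7257600 = 1/7257600; ⇒ 3j(1 5 6; 1 -5 4)² = 1/858, sgn +1
I_A²/I_B² = (6/143)/(1/858) = 36/1

36/1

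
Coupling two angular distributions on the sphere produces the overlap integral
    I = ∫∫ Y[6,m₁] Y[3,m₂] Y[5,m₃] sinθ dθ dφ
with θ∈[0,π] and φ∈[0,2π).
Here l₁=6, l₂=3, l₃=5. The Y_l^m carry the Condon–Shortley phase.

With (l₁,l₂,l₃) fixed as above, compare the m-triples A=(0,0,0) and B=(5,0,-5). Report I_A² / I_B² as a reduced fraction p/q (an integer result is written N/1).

Same 6,3,5: normalisation and zero-m 3j drop out of the ratio.
A: Δ: 4! 8! 2! / 15! → 1/675675; sum: t=1:−1/8640 t=2:+1/2304 t=3:−1/8640 = 7/34560; 3j²(6 3 5; 0 0 0) = Δ·Π!·Σ² = 7/429  (sign -1)
B: Δ: 4! 8! 2! / 15! → 1/675675; sum: t=1:−1/483840 = -1/483840; 3j²(6 3 5; 5 0 -5) = Δ·Π!·Σ² = 3/91  (sign -1)
I_A²/I_B² = (7/429)/(3/91) = 49/99

49/99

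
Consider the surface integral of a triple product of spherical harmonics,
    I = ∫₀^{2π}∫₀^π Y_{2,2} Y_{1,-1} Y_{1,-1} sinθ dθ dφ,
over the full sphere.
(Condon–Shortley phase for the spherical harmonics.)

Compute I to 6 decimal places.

0.309019

m-sum 0 ✓  L=4 even ✓  1≤1≤3 ✓
Π(2lᵢ+1) = 5×3×3 = 45
triangle coeff Δ(2,1,1) = 1/30
Σ_t [1,1]: t=1:−1/1 = -1/1
(3j)²=2/15 [(2 1 1; 0 0 0)], sign=+1
Σ_t [0,0]: t=0:+1/4 = 1/4
(3j)²=1/5 [(2 1 1; 2 -1 -1)], sign=+1
⇒ 4πI² = 6/5
I = (+1)√(6/5/(4π)) = 0.30901936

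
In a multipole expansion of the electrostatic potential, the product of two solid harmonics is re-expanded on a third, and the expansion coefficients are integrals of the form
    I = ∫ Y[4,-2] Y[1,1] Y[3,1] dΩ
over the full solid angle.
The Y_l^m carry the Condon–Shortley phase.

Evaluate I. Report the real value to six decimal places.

0.238414

m-sum 0 ✓  L=8 even ✓  3≤3≤5 ✓
Π(2lᵢ+1) = 9×3×7 = 189
triangle coeff Δ(4,1,3) = 1/252
Σ_t [1,1]: t=1:−1/36 = -1/36
(3j)²=4/63 [(4 1 3; 0 0 0)], sign=+1
Σ_t [2,2]: t=2:+1/96 = 1/96
(3j)²=5/84 [(4 1 3; -2 1 1)], sign=+1
⇒ 4πI² = 5/7
I = (+1)√(5/7/(4π)) = 0.23841361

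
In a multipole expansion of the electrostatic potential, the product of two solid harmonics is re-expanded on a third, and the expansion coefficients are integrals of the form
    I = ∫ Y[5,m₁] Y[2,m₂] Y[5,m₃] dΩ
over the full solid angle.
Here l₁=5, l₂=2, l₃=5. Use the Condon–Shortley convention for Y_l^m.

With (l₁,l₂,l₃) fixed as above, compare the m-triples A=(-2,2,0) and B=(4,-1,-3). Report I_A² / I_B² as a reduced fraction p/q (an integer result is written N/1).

20/21

Shared (l₁,l₂,l₃)=(5,2,5): N and (l;000)² cancel in I_A²/I_B².
A: Δ = 2!·8!·2!/13! = 1/38610; Racah Σ t=2..2: t=2:+1/2880 = 1/2880; ⇒ 3j(5 2 5; -2 2 0)² = 14/429, sgn -1
B: Δ = 2!·8!·2!/13! = 1/38610; Racah Σ t=0..1: t=0:+1/10080 t=1:−1/80640 = 1/11520; ⇒ 3j(5 2 5; 4 -1 -3)² = 49/1430, sgn +1
I_A²/I_B² = (14/429)/(49/1430) = 20/21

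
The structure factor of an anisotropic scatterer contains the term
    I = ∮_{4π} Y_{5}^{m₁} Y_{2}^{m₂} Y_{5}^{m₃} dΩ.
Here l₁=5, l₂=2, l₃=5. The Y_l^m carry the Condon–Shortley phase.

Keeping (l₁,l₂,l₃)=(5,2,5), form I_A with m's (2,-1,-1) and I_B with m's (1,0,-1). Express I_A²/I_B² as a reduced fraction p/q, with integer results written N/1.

Shared (l₁,l₂,l₃)=(5,2,5): N and (l;000)² cancel in I_A²/I_B².
A: Δ = 2!·8!·2!/13! = 1/38610; Racah Σ t=0..1: t=0:+1/1440 t=1:−1/2880 = 1/2880; ⇒ 3j(5 2 5; 2 -1 -1)² = 7/715, sgn +1
B: Δ = 2!·8!·2!/13! = 1/38610; Racah Σ t=0..2: t=0:+1/2304 t=1:−1/720 t=2:+1/5760 = -1/1280; ⇒ 3j(5 2 5; 1 0 -1)² = 27/1430, sgn -1
I_A²/I_B² = (7/715)/(27/1430) = 14/27

14/27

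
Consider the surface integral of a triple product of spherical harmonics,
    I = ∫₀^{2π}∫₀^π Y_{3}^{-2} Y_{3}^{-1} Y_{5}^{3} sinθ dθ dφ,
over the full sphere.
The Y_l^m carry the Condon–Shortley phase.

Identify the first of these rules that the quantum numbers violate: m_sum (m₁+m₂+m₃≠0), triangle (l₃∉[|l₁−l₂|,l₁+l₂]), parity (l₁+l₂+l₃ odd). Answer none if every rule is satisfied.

m₁+m₂+m₃ = -2 − 1 + 3 = 0  ✓
triangle: |3−3|=0 ≤ l₃=5 ≤ 3+3=6  ✓
parity: l₁+l₂+l₃ = 11 is odd  ✗

parity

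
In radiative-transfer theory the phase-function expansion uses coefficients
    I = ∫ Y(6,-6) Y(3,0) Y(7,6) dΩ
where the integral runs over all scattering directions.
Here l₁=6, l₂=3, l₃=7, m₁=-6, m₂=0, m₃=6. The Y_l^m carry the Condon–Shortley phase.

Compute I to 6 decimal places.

Checks pass: Σm=0; 16 even; l₃=7∈[3,9].
(2·6+1)(2·3+1)(2·7+1) = 1365
Δ: 2! 10! 4! / 17! → 1/2042040
sum: t=0:+1/207360 t=1:−1/57600 t=2:+1/207360 = -1/129600
3j²(6 3 7; 0 0 0) = Δ·Π!·Σ² = 168/12155  (sign +1)
sum: t=2:+1/43545600 = 1/43545600
3j²(6 3 7; -6 0 6) = Δ·Π!·Σ² = 33/1190  (sign -1)
combine: 4πI² = 1365·168/12155·33/1190 = 756/1445
take √, sign -1: I = -0.20404316

-0.204043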